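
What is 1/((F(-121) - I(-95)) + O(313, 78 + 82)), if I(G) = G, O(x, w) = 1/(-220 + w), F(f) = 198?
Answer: 60/17579 ≈ 0.0034132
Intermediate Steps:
1/((F(-121) - I(-95)) + O(313, 78 + 82)) = 1/((198 - 1*(-95)) + 1/(-220 + (78 + 82))) = 1/((198 + 95) + 1/(-220 + 160)) = 1/(293 + 1/(-60)) = 1/(293 - 1/60) = 1/(17579/60) = 60/17579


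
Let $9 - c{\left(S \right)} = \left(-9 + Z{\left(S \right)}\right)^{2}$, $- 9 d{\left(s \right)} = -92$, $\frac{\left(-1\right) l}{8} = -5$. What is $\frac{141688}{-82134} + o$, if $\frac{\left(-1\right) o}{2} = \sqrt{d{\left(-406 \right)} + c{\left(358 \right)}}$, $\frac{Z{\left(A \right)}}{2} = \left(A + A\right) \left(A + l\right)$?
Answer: $- \frac{70844}{41067} - \frac{4 i \sqrt{730837766947}}{3} \approx -1.7251 - 1.1399 \cdot 10^{6} i$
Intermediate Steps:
$l = 40$ ($l = \left(-8\right) \left(-5\right) = 40$)
$d{\left(s \right)} = \frac{92}{9}$ ($d{\left(s \right)} = \left(- \frac{1}{9}\right) \left(-92\right) = \frac{92}{9}$)
$Z{\left(A \right)} = 4 A \left(40 + A\right)$ ($Z{\left(A \right)} = 2 \left(A + A\right) \left(A + 40\right) = 2 \cdot 2 A \left(40 + A\right) = 4 A \left(40 + A\right)$)
$c{\left(S \right)} = 9 - \left(-9 + 4 S \left(40 + S\right)\right)^{2}$
$o = - \frac{4 i \sqrt{730837766947}}{3}$ ($o = - 2 \sqrt{\frac{92}{9} + \left(9 - \left(-9 + 4 \cdot 358 \left(40 + 358\right)\right)^{2}\right)} = - 2 \sqrt{\frac{92}{9} + \left(9 - \left(-9 + 4 \cdot 358 \cdot 398\right)^{2}\right)} = - 2 \sqrt{\frac{92}{9} + \left(9 - \left(-9 + 569936\right)^{2}\right)} = - 2 \sqrt{\frac{92}{9} + \left(9 - 569927^{2}\right)} = - 2 \sqrt{\frac{92}{9} + \left(9 - 324816785329\right)} = - 2 \sqrt{\frac{92}{9} - 324816785320} = - 2 \sqrt{- \frac{2923351067788}{9}} = - 2 \frac{2 i \sqrt{730837766947}}{3} = - \frac{4 i \sqrt{730837766947}}{3} \approx - 1.1399 \cdot 10^{6} i$)
$\frac{141688}{-82134} + o = \frac{141688}{-82134} - \frac{4 i \sqrt{730837766947}}{3} = 141688 \left(- \frac{1}{82134}\right) - \frac{4 i \sqrt{730837766947}}{3} = - \frac{70844}{41067} - \frac{4 i \sqrt{730837766947}}{3}$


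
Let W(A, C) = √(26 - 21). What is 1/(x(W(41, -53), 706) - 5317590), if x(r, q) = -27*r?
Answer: -354506/1885117560297 + 3*√5/3141862600495 ≈ -1.8805e-7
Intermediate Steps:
W(A, C) = √5
1/(x(W(41, -53), 706) - 5317590) = 1/(-27*√5 - 5317590) = 1/(-5317590 - 27*√5)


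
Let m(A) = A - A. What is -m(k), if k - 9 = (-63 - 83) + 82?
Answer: 0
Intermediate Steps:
k = -55 (k = 9 + ((-63 - 83) + 82) = 9 + (-146 + 82) = 9 - 64 = -55)
m(A) = 0
-m(k) = -1*0 = 0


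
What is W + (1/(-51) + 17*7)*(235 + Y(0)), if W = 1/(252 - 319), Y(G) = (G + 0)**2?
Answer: 95540609/3417 ≈ 27960.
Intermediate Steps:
Y(G) = G**2
W = -1/67 (W = 1/(-67) = -1/67 ≈ -0.014925)
W + (1/(-51) + 17*7)*(235 + Y(0)) = -1/67 + (1/(-51) + 17*7)*(235 + 0**2) = -1/67 + (-1/51 + 119)*(235 + 0) = -1/67 + (6068/51)*235 = -1/67 + 1425980/51 = 95540609/3417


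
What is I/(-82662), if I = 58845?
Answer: -19615/27554 ≈ -0.71187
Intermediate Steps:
I/(-82662) = 58845/(-82662) = 58845*(-1/82662) = -19615/27554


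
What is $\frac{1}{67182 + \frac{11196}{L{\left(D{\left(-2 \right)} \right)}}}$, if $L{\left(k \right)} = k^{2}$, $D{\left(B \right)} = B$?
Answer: $\frac{1}{69981} \approx 1.429 \cdot 10^{-5}$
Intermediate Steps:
$\frac{1}{67182 + \frac{11196}{L{\left(D{\left(-2 \right)} \right)}}} = \frac{1}{67182 + \frac{11196}{\left(-2\right)^{2}}} = \frac{1}{67182 + \frac{11196}{4}} = \frac{1}{67182 + 11196 \cdot \frac{1}{4}} = \frac{1}{67182 + 2799} = \frac{1}{69981}$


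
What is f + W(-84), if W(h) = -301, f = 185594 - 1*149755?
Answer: 35538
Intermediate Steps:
f = 35839 (f = 185594 - 149755 = 35839)
f + W(-84) = 35839 - 301 = 35538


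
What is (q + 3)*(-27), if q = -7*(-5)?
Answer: -1026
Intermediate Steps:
q = 35
(q + 3)*(-27) = (35 + 3)*(-27) = 38*(-27) = -1026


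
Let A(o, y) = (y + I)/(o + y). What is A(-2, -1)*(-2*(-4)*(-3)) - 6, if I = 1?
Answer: -6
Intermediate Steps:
A(o, y) = (1 + y)/(o + y) (A(o, y) = (y + 1)/(o + y) = (1 + y)/(o + y))
A(-2, -1)*(-2*(-4)*(-3)) - 6 = ((1 - 1)/(-2 - 1))*(-2*(-4)*(-3)) - 6 = (0/(-3))*(8*(-3)) - 6 = -1/3*0*(-24) - 6 = 0*(-24) - 6 = 0 - 6 = -6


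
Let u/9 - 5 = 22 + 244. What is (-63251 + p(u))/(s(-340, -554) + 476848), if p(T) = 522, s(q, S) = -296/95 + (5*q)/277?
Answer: -1650713635/12548011628 ≈ -0.13155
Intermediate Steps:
u = 2439 (u = 45 + 9*(22 + 244) = 45 + 9*266 = 45 + 2394 = 2439)
s(q, S) = -296/95 + 5*q/277 (s(q, S) = -296*1/95 + (5*q)*(1/277) = -296/95 + 5*q/277)
(-63251 + p(u))/(s(-340, -554) + 476848) = (-63251 + 522)/((-296/95 + (5/277)*(-340)) + 476848) = -62729/((-296/95 - 1700/277) + 476848) = -62729/(-243492/26315 + 476848) = -62729/12548011628/26315 = -62729*26315/12548011628 = -1650713635/12548011628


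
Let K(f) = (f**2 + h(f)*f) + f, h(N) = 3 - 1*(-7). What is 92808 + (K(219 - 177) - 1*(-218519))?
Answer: 313553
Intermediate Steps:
h(N) = 10 (h(N) = 3 + 7 = 10)
K(f) = f**2 + 11*f (K(f) = (f**2 + 10*f) + f = f**2 + 11*f)
92808 + (K(219 - 177) - 1*(-218519)) = 92808 + ((219 - 177)*(11 + (219 - 177)) - 1*(-218519)) = 92808 + (42*(11 + 42) + 218519) = 92808 + (42*53 + 218519) = 92808 + (2226 + 218519) = 92808 + 220745 = 313553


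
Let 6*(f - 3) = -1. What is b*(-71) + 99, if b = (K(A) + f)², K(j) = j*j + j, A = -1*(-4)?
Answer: -1329035/36 ≈ -36918.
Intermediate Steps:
f = 17/6 (f = 3 + (⅙)*(-1) = 3 - ⅙ = 17/6 ≈ 2.8333)
A = 4
K(j) = j + j² (K(j) = j² + j = j + j²)
b = 18769/36 (b = (4*(1 + 4) + 17/6)² = (4*5 + 17/6)² = (20 + 17/6)² = (137/6)² = 18769/36 ≈ 521.36)
b*(-71) + 99 = (18769/36)*(-71) + 99 = -1332599/36 + 99 = -1329035/36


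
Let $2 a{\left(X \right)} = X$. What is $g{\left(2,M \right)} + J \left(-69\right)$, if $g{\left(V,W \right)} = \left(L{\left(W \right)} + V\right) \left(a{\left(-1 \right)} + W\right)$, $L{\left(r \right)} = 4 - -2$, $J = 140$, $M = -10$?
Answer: $-9744$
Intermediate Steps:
$a{\left(X \right)} = \frac{X}{2}$
$L{\left(r \right)} = 6$ ($L{\left(r \right)} = 4 + 2 = 6$)
$g{\left(V,W \right)} = \left(6 + V\right) \left(- \frac{1}{2} + W\right)$ ($g{\left(V,W \right)} = \left(6 + V\right) \left(\frac{1}{2} \left(-1\right) + W\right) = \left(6 + V\right) \left(- \frac{1}{2} + W\right)$)
$g{\left(2,M \right)} + J \left(-69\right) = \left(-3 + 6 \left(-10\right) - 1 + 2 \left(-10\right)\right) + 140 \left(-69\right) = \left(-3 - 60 - 1 - 20\right) - 9660 = -84 - 9660 = -9744$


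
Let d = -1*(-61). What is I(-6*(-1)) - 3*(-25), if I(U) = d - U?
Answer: 130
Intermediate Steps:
d = 61
I(U) = 61 - U
I(-6*(-1)) - 3*(-25) = (61 - (-6)*(-1)) - 3*(-25) = (61 - 1*6) - 1*(-75) = (61 - 6) + 75 = 55 + 75 = 130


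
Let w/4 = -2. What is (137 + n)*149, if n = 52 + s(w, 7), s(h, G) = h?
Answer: 26969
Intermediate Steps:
w = -8 (w = 4*(-2) = -8)
n = 44 (n = 52 - 8 = 44)
(137 + n)*149 = (137 + 44)*149 = 181*149 = 26969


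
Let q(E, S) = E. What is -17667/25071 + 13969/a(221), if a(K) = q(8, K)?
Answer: 116691821/66856 ≈ 1745.4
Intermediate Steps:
a(K) = 8
-17667/25071 + 13969/a(221) = -17667/25071 + 13969/8 = -17667*1/25071 + 13969*(⅛) = -5889/8357 + 13969/8 = 116691821/66856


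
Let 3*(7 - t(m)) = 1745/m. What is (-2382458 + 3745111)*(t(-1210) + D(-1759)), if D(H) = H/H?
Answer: 8389854521/726 ≈ 1.1556e+7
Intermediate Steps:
D(H) = 1
t(m) = 7 - 1745/(3*m)
(-2382458 + 3745111)*(t(-1210) + D(-1759)) = (-2382458 + 3745111)*((7 - 1745/3/(-1210)) + 1) = 1362653*((7 - 1745/3*(-1/1210)) + 1) = 1362653*((7 + 349/726) + 1) = 1362653*(5431/726 + 1) = 1362653*(6157/726) = 8389854521/726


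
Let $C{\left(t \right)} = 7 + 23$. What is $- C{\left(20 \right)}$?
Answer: $-30$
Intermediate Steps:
$C{\left(t \right)} = 30$
$- C{\left(20 \right)} = \left(-1\right) 30 = -30$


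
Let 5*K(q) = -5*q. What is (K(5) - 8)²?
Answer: 169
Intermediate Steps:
K(q) = -q (K(q) = (-5*q)/5 = -q)
(K(5) - 8)² = (-1*5 - 8)² = (-5 - 8)² = (-13)² = 169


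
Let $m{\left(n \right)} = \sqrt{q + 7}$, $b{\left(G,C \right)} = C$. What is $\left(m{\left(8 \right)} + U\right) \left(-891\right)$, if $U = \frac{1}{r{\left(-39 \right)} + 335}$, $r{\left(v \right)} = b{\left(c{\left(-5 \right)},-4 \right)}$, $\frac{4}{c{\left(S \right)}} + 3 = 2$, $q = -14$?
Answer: $- \frac{891}{331} - 891 i \sqrt{7} \approx -2.6918 - 2357.4 i$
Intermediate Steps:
$c{\left(S \right)} = -4$ ($c{\left(S \right)} = \frac{4}{-3 + 2} = \frac{4}{-1} = 4 \left(-1\right) = -4$)
$r{\left(v \right)} = -4$
$U = \frac{1}{331}$ ($U = \frac{1}{-4 + 335} = \frac{1}{331} \approx 0.0030211$)
$m{\left(n \right)} = i \sqrt{7}$ ($m{\left(n \right)} = \sqrt{-14 + 7} = \sqrt{-7} = i \sqrt{7}$)
$\left(m{\left(8 \right)} + U\right) \left(-891\right) = \left(i \sqrt{7} + \frac{1}{331}\right) \left(-891\right) = \left(\frac{1}{331} + i \sqrt{7}\right) \left(-891\right) = - \frac{891}{331} - 891 i \sqrt{7}$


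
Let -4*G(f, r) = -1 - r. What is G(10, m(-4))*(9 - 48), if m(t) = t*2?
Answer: 273/4 ≈ 68.250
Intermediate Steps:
m(t) = 2*t
G(f, r) = 1/4 + r/4 (G(f, r) = -(-1 - r)/4 = 1/4 + r/4)
G(10, m(-4))*(9 - 48) = (1/4 + (2*(-4))/4)*(9 - 48) = (1/4 + (1/4)*(-8))*(-39) = (1/4 - 2)*(-39) = -7/4*(-39) = 273/4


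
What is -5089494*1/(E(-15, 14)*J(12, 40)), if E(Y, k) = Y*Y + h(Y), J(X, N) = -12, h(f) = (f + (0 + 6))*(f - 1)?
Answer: 20689/18 ≈ 1149.4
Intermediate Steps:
h(f) = (-1 + f)*(6 + f) (h(f) = (f + 6)*(-1 + f) = (6 + f)*(-1 + f) = (-1 + f)*(6 + f))
E(Y, k) = -6 + 2*Y**2 + 5*Y (E(Y, k) = Y*Y + (-6 + Y**2 + 5*Y) = Y**2 + (-6 + Y**2 + 5*Y) = -6 + 2*Y**2 + 5*Y)
-5089494*1/(E(-15, 14)*J(12, 40)) = -5089494*(-1/(12*(-6 + 2*(-15)**2 + 5*(-15)))) = -5089494*(-1/(12*(-6 + 2*225 - 75))) = -5089494*(-1/(12*(-6 + 450 - 75))) = -5089494/((-12*369)) = -5089494/(-4428) = -5089494*(-1/4428) = 20689/18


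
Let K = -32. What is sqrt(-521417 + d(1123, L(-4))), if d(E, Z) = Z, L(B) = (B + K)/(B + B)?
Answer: 5*I*sqrt(83426)/2 ≈ 722.09*I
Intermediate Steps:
L(B) = (-32 + B)/(2*B) (L(B) = (B - 32)/(B + B) = (-32 + B)/((2*B)) = (-32 + B)*(1/(2*B)) = (-32 + B)/(2*B))
sqrt(-521417 + d(1123, L(-4))) = sqrt(-521417 + (1/2)*(-32 - 4)/(-4)) = sqrt(-521417 + (1/2)*(-1/4)*(-36)) = sqrt(-521417 + 9/2) = sqrt(-1042825/2) = 5*I*sqrt(83426)/2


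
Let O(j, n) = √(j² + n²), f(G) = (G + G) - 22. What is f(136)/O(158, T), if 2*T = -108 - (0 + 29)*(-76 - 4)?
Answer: 25*√2/158 ≈ 0.22377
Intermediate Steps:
f(G) = -22 + 2*G (f(G) = 2*G - 22 = -22 + 2*G)
T = 1106 (T = (-108 - (0 + 29)*(-76 - 4))/2 = (-108 - 29*(-80))/2 = (-108 - 1*(-2320))/2 = (-108 + 2320)/2 = (½)*2212 = 1106)
f(136)/O(158, T) = (-22 + 2*136)/(√(158² + 1106²)) = (-22 + 272)/(√(24964 + 1223236)) = 250/(√1248200) = 250/((790*√2)) = 250*(√2/1580) = 25*√2/158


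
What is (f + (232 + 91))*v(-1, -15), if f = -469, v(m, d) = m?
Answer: 146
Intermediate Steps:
(f + (232 + 91))*v(-1, -15) = (-469 + (232 + 91))*(-1) = (-469 + 323)*(-1) = -146*(-1) = 146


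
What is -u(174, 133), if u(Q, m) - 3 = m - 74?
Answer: -62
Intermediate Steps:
u(Q, m) = -71 + m (u(Q, m) = 3 + (m - 74) = 3 + (-74 + m) = -71 + m)
-u(174, 133) = -(-71 + 133) = -1*62 = -62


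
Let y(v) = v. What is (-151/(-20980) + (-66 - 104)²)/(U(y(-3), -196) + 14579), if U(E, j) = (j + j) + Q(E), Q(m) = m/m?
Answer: 606322151/297664240 ≈ 2.0369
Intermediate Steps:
Q(m) = 1
U(E, j) = 1 + 2*j (U(E, j) = (j + j) + 1 = 2*j + 1 = 1 + 2*j)
(-151/(-20980) + (-66 - 104)²)/(U(y(-3), -196) + 14579) = (-151/(-20980) + (-66 - 104)²)/((1 + 2*(-196)) + 14579) = (-151*(-1/20980) + (-170)²)/((1 - 392) + 14579) = (151/20980 + 28900)/(-391 + 14579) = (606322151/20980)/14188 = (606322151/20980)*(1/14188) = 606322151/297664240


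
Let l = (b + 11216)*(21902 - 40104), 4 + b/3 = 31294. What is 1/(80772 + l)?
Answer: -1/1912694600 ≈ -5.2282e-10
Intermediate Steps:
b = 93870 (b = -12 + 3*31294 = -12 + 93882 = 93870)
l = -1912775372 (l = (93870 + 11216)*(21902 - 40104) = 105086*(-18202) = -1912775372)
1/(80772 + l) = 1/(80772 - 1912775372) = 1/(-1912694600) = -1/1912694600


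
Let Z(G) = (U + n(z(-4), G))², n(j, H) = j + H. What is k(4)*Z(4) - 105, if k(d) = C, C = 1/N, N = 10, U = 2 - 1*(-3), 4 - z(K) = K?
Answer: -761/10 ≈ -76.100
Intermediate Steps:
z(K) = 4 - K
U = 5 (U = 2 + 3 = 5)
n(j, H) = H + j
C = ⅒ (C = 1/10 = ⅒ ≈ 0.10000)
k(d) = ⅒
Z(G) = (13 + G)² (Z(G) = (5 + (G + (4 - 1*(-4))))² = (5 + (G + (4 + 4)))² = (5 + (G + 8))² = (5 + (8 + G))² = (13 + G)²)
k(4)*Z(4) - 105 = (13 + 4)²/10 - 105 = (⅒)*17² - 105 = (⅒)*289 - 105 = 289/10 - 105 = -761/10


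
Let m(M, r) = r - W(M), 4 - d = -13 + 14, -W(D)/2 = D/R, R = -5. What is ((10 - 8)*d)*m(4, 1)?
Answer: -18/5 ≈ -3.6000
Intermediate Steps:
W(D) = 2*D/5 (W(D) = -2*D/(-5) = -2*D*(-1)/5 = -(-2)*D/5 = 2*D/5)
d = 3 (d = 4 - (-13 + 14) = 4 - 1*1 = 4 - 1 = 3)
m(M, r) = r - 2*M/5
((10 - 8)*d)*m(4, 1) = ((10 - 8)*3)*(1 - 2/5*4) = (2*3)*(1 - 8/5) = 6*(-3/5) = -18/5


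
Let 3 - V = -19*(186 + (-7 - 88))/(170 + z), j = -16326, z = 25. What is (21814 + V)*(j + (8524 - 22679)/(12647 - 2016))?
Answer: -56826653981068/159465 ≈ -3.5636e+8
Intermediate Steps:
V = 178/15 (V = 3 - (-19)*(186 + (-7 - 88))/(170 + 25) = 3 - (-19)*(186 - 95)/195 = 3 - (-19)*91*(1/195) = 3 - (-19)*7/15 = 3 - 1*(-133/15) = 3 + 133/15 = 178/15 ≈ 11.867)
(21814 + V)*(j + (8524 - 22679)/(12647 - 2016)) = (21814 + 178/15)*(-16326 + (8524 - 22679)/(12647 - 2016)) = 327388*(-16326 - 14155/10631)/15 = (327388/15)*(-173575861/10631) = -56826653981068/159465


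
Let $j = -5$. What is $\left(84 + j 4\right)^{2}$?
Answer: $4096$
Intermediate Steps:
$\left(84 + j 4\right)^{2} = \left(84 - 20\right)^{2} = 64^{2} = 4096$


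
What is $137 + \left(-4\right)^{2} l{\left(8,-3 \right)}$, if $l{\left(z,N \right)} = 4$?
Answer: $201$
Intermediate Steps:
$137 + \left(-4\right)^{2} l{\left(8,-3 \right)} = 137 + \left(-4\right)^{2} \cdot 4 = 137 + 16 \cdot 4 = 137 + 64 = 201$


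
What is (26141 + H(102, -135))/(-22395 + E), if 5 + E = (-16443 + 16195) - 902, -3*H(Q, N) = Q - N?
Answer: -83/75 ≈ -1.1067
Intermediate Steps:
H(Q, N) = -Q/3 + N/3 (H(Q, N) = -(Q - N)/3 = -Q/3 + N/3)
E = -1155 (E = -5 + ((-16443 + 16195) - 902) = -5 + (-248 - 902) = -5 - 1150 = -1155)
(26141 + H(102, -135))/(-22395 + E) = (26141 + (-⅓*102 + (⅓)*(-135)))/(-22395 - 1155) = (26141 + (-34 - 45))/(-23550) = (26141 - 79)*(-1/23550) = 26062*(-1/23550) = -83/75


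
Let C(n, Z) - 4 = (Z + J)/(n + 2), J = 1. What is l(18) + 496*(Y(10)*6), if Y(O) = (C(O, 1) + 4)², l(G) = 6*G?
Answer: 595772/3 ≈ 1.9859e+5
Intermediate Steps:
C(n, Z) = 4 + (1 + Z)/(2 + n) (C(n, Z) = 4 + (Z + 1)/(n + 2) = 4 + (1 + Z)/(2 + n))
Y(O) = (4 + (10 + 4*O)/(2 + O))² (Y(O) = ((9 + 1 + 4*O)/(2 + O) + 4)² = ((10 + 4*O)/(2 + O) + 4)² = (4 + (10 + 4*O)/(2 + O))²)
l(18) + 496*(Y(10)*6) = 6*18 + 496*((4*(9 + 4*10)²/(2 + 10)²)*6) = 108 + 496*((4*(9 + 40)²/12²)*6) = 108 + 496*((4*(1/144)*49²)*6) = 108 + 496*((4*(1/144)*2401)*6) = 108 + 496*((2401/36)*6) = 108 + 496*(2401/6) = 108 + 595448/3 = 595772/3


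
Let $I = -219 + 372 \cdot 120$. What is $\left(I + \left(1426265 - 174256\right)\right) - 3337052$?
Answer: $-2040622$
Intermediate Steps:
$I = 44421$ ($I = -219 + 44640 = 44421$)
$\left(I + \left(1426265 - 174256\right)\right) - 3337052 = \left(44421 + \left(1426265 - 174256\right)\right) - 3337052 = \left(44421 + 1252009\right) - 3337052 = 1296430 - 3337052 = -2040622$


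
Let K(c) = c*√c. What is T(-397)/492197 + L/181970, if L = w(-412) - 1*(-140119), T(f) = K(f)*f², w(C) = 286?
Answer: 28081/36394 - 62570773*I*√397/492197 ≈ 0.77158 - 2533.0*I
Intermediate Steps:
K(c) = c^(3/2)
T(f) = f^(7/2) (T(f) = f^(3/2)*f² = f^(7/2))
L = 140405 (L = 286 - 1*(-140119) = 286 + 140119 = 140405)
T(-397)/492197 + L/181970 = (-397)^(7/2)/492197 + 140405/181970 = -62570773*I*√397*(1/492197) + 140405*(1/181970) = -62570773*I*√397/492197 + 28081/36394 = 28081/36394 - 62570773*I*√397/492197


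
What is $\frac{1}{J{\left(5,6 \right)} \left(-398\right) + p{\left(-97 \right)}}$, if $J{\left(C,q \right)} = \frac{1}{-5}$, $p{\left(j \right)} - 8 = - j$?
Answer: $\frac{5}{923} \approx 0.0054171$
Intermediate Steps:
$p{\left(j \right)} = 8 - j$
$J{\left(C,q \right)} = - \frac{1}{5}$
$\frac{1}{J{\left(5,6 \right)} \left(-398\right) + p{\left(-97 \right)}} = \frac{1}{\left(- \frac{1}{5}\right) \left(-398\right) + \left(8 - -97\right)} = \frac{1}{\frac{398}{5} + \left(8 + 97\right)} = \frac{1}{\frac{398}{5} + 105} = \frac{1}{\frac{923}{5}} = \frac{5}{923}$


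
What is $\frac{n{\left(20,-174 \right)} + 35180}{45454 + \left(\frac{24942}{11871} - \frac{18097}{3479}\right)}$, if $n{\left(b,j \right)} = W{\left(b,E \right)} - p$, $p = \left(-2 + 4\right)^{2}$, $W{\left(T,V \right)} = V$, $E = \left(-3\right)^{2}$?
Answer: $\frac{15624867405}{20183722469} \approx 0.77413$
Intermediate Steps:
$E = 9$
$p = 4$ ($p = 2^{2} = 4$)
$n{\left(b,j \right)} = 5$ ($n{\left(b,j \right)} = 9 - 4 = 5$)
$\frac{n{\left(20,-174 \right)} + 35180}{45454 + \left(\frac{24942}{11871} - \frac{18097}{3479}\right)} = \frac{5 + 35180}{45454 + \left(\frac{24942}{11871} - \frac{18097}{3479}\right)} = \frac{35185}{45454 + \left(24942 \cdot \frac{1}{11871} - \frac{18097}{3479}\right)} = \frac{35185}{45454 + \left(\frac{8314}{3957} - \frac{18097}{3479}\right)} = \frac{35185}{45454 - \frac{42685423}{13766403}} = \frac{35185}{\frac{625695396539}{13766403}} = 35185 \cdot \frac{13766403}{625695396539} = \frac{15624867405}{20183722469}$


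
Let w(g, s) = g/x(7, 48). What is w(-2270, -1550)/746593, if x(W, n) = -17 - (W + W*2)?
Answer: 1135/14185267 ≈ 8.0013e-5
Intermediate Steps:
x(W, n) = -17 - 3*W (x(W, n) = -17 - (W + 2*W) = -17 - 3*W)
w(g, s) = -g/38 (w(g, s) = g/(-17 - 3*7) = g/(-17 - 21) = g/(-38) = g*(-1/38) = -g/38)
w(-2270, -1550)/746593 = -1/38*(-2270)/746593 = (1135/19)*(1/746593) = 1135/14185267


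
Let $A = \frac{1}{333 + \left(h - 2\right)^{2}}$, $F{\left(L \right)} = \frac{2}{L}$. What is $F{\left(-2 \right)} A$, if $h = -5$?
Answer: $- \frac{1}{382} \approx -0.0026178$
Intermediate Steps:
$A = \frac{1}{382}$ ($A = \frac{1}{333 + \left(-5 - 2\right)^{2}} = \frac{1}{333 + \left(-7\right)^{2}} = \frac{1}{333 + 49} = \frac{1}{382} \approx 0.0026178$)
$F{\left(-2 \right)} A = \frac{2}{-2} \cdot \frac{1}{382} = 2 \left(- \frac{1}{2}\right) \frac{1}{382} = \left(-1\right) \frac{1}{382} = - \frac{1}{382}$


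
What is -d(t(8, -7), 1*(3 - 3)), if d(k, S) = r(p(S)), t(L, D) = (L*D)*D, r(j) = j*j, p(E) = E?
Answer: 0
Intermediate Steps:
r(j) = j²
t(L, D) = L*D² (t(L, D) = (D*L)*D = L*D²)
d(k, S) = S²
-d(t(8, -7), 1*(3 - 3)) = -(1*(3 - 3))² = -(1*0)² = -1*0² = -1*0 = 0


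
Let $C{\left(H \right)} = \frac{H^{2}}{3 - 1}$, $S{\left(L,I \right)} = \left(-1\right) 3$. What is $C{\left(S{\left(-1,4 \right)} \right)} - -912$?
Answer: $\frac{1833}{2} \approx 916.5$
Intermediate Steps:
$S{\left(L,I \right)} = -3$
$C{\left(H \right)} = \frac{H^{2}}{2}$
$C{\left(S{\left(-1,4 \right)} \right)} - -912 = \frac{\left(-3\right)^{2}}{2} - -912 = \frac{1}{2} \cdot 9 + 912 = \frac{9}{2} + 912 = \frac{1833}{2}$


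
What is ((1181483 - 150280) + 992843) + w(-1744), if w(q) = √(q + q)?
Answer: 2024046 + 4*I*√218 ≈ 2.024e+6 + 59.059*I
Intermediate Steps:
w(q) = √2*√q (w(q) = √(2*q) = √2*√q)
((1181483 - 150280) + 992843) + w(-1744) = ((1181483 - 150280) + 992843) + √2*√(-1744) = (1031203 + 992843) + √2*(4*I*√109) = 2024046 + 4*I*√218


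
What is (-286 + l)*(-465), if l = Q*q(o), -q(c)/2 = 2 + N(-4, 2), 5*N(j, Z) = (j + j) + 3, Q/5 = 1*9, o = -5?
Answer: 174840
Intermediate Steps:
Q = 45 (Q = 5*(1*9) = 5*9 = 45)
N(j, Z) = 3/5 + 2*j/5 (N(j, Z) = ((j + j) + 3)/5 = (2*j + 3)/5 = (3 + 2*j)/5 = 3/5 + 2*j/5)
q(c) = -2 (q(c) = -2*(2 + (3/5 + (2/5)*(-4))) = -2*(2 + (3/5 - 8/5)) = -2*(2 - 1) = -2*1 = -2)
l = -90 (l = 45*(-2) = -90)
(-286 + l)*(-465) = (-286 - 90)*(-465) = -376*(-465) = 174840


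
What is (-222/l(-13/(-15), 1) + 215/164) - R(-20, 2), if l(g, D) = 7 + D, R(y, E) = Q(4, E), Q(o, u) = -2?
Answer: -1002/41 ≈ -24.439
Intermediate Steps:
R(y, E) = -2
(-222/l(-13/(-15), 1) + 215/164) - R(-20, 2) = (-222/(7 + 1) + 215/164) - 1*(-2) = (-222/8 + 215*(1/164)) + 2 = (-222*⅛ + 215/164) + 2 = (-111/4 + 215/164) + 2 = -1084/41 + 2 = -1002/41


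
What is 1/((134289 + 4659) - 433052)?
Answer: -1/294104 ≈ -3.4002e-6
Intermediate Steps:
1/((134289 + 4659) - 433052) = 1/(138948 - 433052) = 1/(-294104) = -1/294104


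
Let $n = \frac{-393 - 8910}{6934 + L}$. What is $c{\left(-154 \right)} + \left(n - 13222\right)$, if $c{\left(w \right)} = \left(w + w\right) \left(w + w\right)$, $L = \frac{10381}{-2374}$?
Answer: $\frac{447688383316}{5483645} \approx 81641.0$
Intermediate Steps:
$L = - \frac{10381}{2374}$ ($L = 10381 \left(- \frac{1}{2374}\right) = - \frac{10381}{2374} \approx -4.3728$)
$n = - \frac{7361774}{5483645}$ ($n = \frac{-393 - 8910}{6934 - \frac{10381}{2374}} = - \frac{9303}{\frac{16450935}{2374}} = \left(-9303\right) \frac{2374}{16450935} = - \frac{7361774}{5483645} \approx -1.3425$)
$c{\left(w \right)} = 4 w^{2}$ ($c{\left(w \right)} = 2 w 2 w = 4 w^{2}$)
$c{\left(-154 \right)} + \left(n - 13222\right) = 4 \left(-154\right)^{2} - \frac{72512115964}{5483645} = 4 \cdot 23716 - \frac{72512115964}{5483645} = 94864 - \frac{72512115964}{5483645} = \frac{447688383316}{5483645}$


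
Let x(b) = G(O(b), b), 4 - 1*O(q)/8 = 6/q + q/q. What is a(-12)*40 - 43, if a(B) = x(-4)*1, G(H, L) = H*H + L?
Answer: 51637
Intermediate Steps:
O(q) = 24 - 48/q (O(q) = 32 - 8*(6/q + q/q) = 32 - 8*(6/q + 1) = 32 - 8*(1 + 6/q) = 32 + (-8 - 48/q) = 24 - 48/q)
G(H, L) = L + H² (G(H, L) = H² + L = L + H²)
x(b) = b + (24 - 48/b)²
a(B) = 1292 (a(B) = (-4 + 576*(-2 - 4)²/(-4)²)*1 = (-4 + 576*(1/16)*(-6)²)*1 = (-4 + 576*(1/16)*36)*1 = (-4 + 1296)*1 = 1292*1 = 1292)
a(-12)*40 - 43 = 1292*40 - 43 = 51680 - 43 = 51637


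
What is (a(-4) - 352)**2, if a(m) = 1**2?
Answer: 123201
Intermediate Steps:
a(m) = 1
(a(-4) - 352)**2 = (1 - 352)**2 = (-351)**2 = 123201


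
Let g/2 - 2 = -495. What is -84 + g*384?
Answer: -378708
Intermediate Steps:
g = -986 (g = 4 + 2*(-495) = 4 - 990 = -986)
-84 + g*384 = -84 - 986*384 = -84 - 378624 = -378708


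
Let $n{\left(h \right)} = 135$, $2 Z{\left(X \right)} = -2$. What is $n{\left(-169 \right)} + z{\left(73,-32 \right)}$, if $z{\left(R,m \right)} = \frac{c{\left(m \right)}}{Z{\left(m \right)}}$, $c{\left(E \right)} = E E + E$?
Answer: $-857$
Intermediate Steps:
$Z{\left(X \right)} = -1$ ($Z{\left(X \right)} = \frac{1}{2} \left(-2\right) = -1$)
$c{\left(E \right)} = E + E^{2}$ ($c{\left(E \right)} = E^{2} + E = E + E^{2}$)
$z{\left(R,m \right)} = - m \left(1 + m\right)$ ($z{\left(R,m \right)} = \frac{m \left(1 + m\right)}{-1} = m \left(1 + m\right) \left(-1\right) = - m \left(1 + m\right)$)
$n{\left(-169 \right)} + z{\left(73,-32 \right)} = 135 - - 32 \left(1 - 32\right) = 135 - \left(-32\right) \left(-31\right) = 135 - 992 = -857$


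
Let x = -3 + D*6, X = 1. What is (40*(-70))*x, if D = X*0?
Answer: 8400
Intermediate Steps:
D = 0 (D = 1*0 = 0)
x = -3 (x = -3 + 0*6 = -3 + 0 = -3)
(40*(-70))*x = (40*(-70))*(-3) = -2800*(-3) = 8400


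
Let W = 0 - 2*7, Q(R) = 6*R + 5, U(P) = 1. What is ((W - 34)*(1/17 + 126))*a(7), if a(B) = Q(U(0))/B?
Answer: -1131504/119 ≈ -9508.4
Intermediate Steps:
Q(R) = 5 + 6*R
W = -14 (W = 0 - 14 = -14)
a(B) = 11/B (a(B) = (5 + 6*1)/B = (5 + 6)/B = 11/B)
((W - 34)*(1/17 + 126))*a(7) = ((-14 - 34)*(1/17 + 126))*(11/7) = (-48*(1/17 + 126))*(11*(1/7)) = -48*2143/17*(11/7) = -102864/17*11/7 = -1131504/119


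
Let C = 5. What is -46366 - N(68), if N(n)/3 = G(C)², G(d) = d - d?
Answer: -46366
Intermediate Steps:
G(d) = 0
N(n) = 0 (N(n) = 3*0² = 3*0 = 0)
-46366 - N(68) = -46366 - 1*0 = -46366 + 0 = -46366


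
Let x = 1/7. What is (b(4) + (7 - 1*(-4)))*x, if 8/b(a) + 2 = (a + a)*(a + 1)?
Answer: 213/133 ≈ 1.6015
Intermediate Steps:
x = 1/7 ≈ 0.14286
b(a) = 8/(-2 + 2*a*(1 + a)) (b(a) = 8/(-2 + (a + a)*(a + 1)) = 8/(-2 + (2*a)*(1 + a)) = 8/(-2 + 2*a*(1 + a)))
(b(4) + (7 - 1*(-4)))*x = (4/(-1 + 4 + 4**2) + (7 - 1*(-4)))*(1/7) = (4/(-1 + 4 + 16) + (7 + 4))*(1/7) = (4/19 + 11)*(1/7) = (213/19)*(1/7) = 213/133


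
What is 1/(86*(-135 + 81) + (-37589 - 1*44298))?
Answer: -1/86531 ≈ -1.1557e-5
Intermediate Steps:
1/(86*(-135 + 81) + (-37589 - 1*44298)) = 1/(86*(-54) + (-37589 - 44298)) = 1/(-4644 - 81887) = 1/(-86531) = -1/86531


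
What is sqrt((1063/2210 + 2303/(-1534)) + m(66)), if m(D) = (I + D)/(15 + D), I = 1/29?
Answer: I*sqrt(59375464422430)/17015895 ≈ 0.45284*I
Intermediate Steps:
I = 1/29 ≈ 0.034483
m(D) = (1/29 + D)/(15 + D)
sqrt((1063/2210 + 2303/(-1534)) + m(66)) = sqrt((1063/2210 + 2303/(-1534)) + (1/29 + 66)/(15 + 66)) = sqrt((1063*(1/2210) + 2303*(-1/1534)) + (1915/29)/81) = sqrt((1063/2210 - 2303/1534) + (1/81)*(1915/29)) = sqrt(-66519/65195 + 1915/2349) = sqrt(-31404706/153143055) = I*sqrt(59375464422430)/17015895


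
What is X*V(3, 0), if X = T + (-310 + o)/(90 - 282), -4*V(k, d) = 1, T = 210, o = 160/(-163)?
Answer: -3311425/62592 ≈ -52.905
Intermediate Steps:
o = -160/163 (o = 160*(-1/163) = -160/163 ≈ -0.98160)
V(k, d) = -¼ (V(k, d) = -¼*1 = -¼)
X = 3311425/15648 (X = 210 + (-310 - 160/163)/(90 - 282) = 210 - 50690/163/(-192) = 210 - 50690/163*(-1/192) = 210 + 25345/15648 = 3311425/15648 ≈ 211.62)
X*V(3, 0) = (3311425/15648)*(-¼) = -3311425/62592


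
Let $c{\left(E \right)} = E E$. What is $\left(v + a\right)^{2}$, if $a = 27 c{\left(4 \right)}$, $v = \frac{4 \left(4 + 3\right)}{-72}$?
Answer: $\frac{60357361}{324} \approx 1.8629 \cdot 10^{5}$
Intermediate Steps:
$c{\left(E \right)} = E^{2}$
$v = - \frac{7}{18}$ ($v = 4 \cdot 7 \left(- \frac{1}{72}\right) = 28 \left(- \frac{1}{72}\right) = - \frac{7}{18} \approx -0.38889$)
$a = 432$ ($a = 27 \cdot 4^{2} = 27 \cdot 16 = 432$)
$\left(v + a\right)^{2} = \left(- \frac{7}{18} + 432\right)^{2} = \left(\frac{7769}{18}\right)^{2} = \frac{60357361}{324}$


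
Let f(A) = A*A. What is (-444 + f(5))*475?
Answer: -199025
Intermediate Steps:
f(A) = A²
(-444 + f(5))*475 = (-444 + 5²)*475 = (-444 + 25)*475 = -419*475 = -199025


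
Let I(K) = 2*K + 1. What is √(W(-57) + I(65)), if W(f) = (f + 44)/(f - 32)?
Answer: 2*√259702/89 ≈ 11.452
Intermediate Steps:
I(K) = 1 + 2*K
W(f) = (44 + f)/(-32 + f)
√(W(-57) + I(65)) = √((44 - 57)/(-32 - 57) + (1 + 2*65)) = √(-13/(-89) + (1 + 130)) = √(-1/89*(-13) + 131) = √(13/89 + 131) = √(11672/89) = 2*√259702/89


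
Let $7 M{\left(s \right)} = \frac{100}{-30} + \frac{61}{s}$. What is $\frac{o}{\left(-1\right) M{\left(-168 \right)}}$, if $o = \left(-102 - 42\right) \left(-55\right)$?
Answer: $\frac{344960}{23} \approx 14998.0$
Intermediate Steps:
$M{\left(s \right)} = - \frac{10}{21} + \frac{61}{7 s}$ ($M{\left(s \right)} = \frac{\frac{100}{-30} + \frac{61}{s}}{7} = \frac{100 \left(- \frac{1}{30}\right) + \frac{61}{s}}{7} = \frac{- \frac{10}{3} + \frac{61}{s}}{7} = - \frac{10}{21} + \frac{61}{7 s}$)
$o = 7920$ ($o = \left(-144\right) \left(-55\right) = 7920$)
$\frac{o}{\left(-1\right) M{\left(-168 \right)}} = \frac{7920}{\left(-1\right) \frac{183 - -1680}{21 \left(-168\right)}} = \frac{7920}{\left(-1\right) \frac{1}{21} \left(- \frac{1}{168}\right) \left(183 + 1680\right)} = \frac{7920}{\left(-1\right) \frac{1}{21} \left(- \frac{1}{168}\right) 1863} = \frac{7920}{\left(-1\right) \left(- \frac{207}{392}\right)} = \frac{7920}{\frac{207}{392}} = 7920 \cdot \frac{392}{207} = \frac{344960}{23}$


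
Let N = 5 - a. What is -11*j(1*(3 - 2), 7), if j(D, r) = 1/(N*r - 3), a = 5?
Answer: 11/3 ≈ 3.6667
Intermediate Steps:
N = 0 (N = 5 - 1*5 = 5 - 5 = 0)
j(D, r) = -1/3 (j(D, r) = 1/(0*r - 3) = 1/(0 - 3) = 1/(-3) = 1*(-1/3) = -1/3)
-11*j(1*(3 - 2), 7) = -11*(-1/3) = 11/3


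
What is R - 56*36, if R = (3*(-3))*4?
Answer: -2052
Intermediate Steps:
R = -36 (R = -9*4 = -36)
R - 56*36 = -36 - 56*36 = -36 - 2016 = -2052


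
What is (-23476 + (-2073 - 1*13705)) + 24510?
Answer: -14744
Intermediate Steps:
(-23476 + (-2073 - 1*13705)) + 24510 = (-23476 + (-2073 - 13705)) + 24510 = (-23476 - 15778) + 24510 = -39254 + 24510 = -14744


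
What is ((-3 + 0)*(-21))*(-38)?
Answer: -2394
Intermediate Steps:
((-3 + 0)*(-21))*(-38) = -3*(-21)*(-38) = 63*(-38) = -2394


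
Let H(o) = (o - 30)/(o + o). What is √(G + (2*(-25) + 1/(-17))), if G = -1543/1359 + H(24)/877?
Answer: I*√37362465927142474/27015108 ≈ 7.155*I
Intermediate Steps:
H(o) = (-30 + o)/(2*o) (H(o) = (-30 + o)/((2*o)) = (-30 + o)*(1/(2*o)) = (-30 + o)/(2*o))
G = -10827047/9534744 (G = -1543/1359 + ((½)*(-30 + 24)/24)/877 = -1543*1/1359 + ((½)*(1/24)*(-6))*(1/877) = -1543/1359 - ⅛*1/877 = -1543/1359 - 1/7016 = -10827047/9534744 ≈ -1.1355)
√(G + (2*(-25) + 1/(-17))) = √(-10827047/9534744 + (2*(-25) + 1/(-17))) = √(-10827047/9534744 + (-50 - 1/17)) = √(-10827047/9534744 - 851/17) = √(-8298126943/162090648) = I*√37362465927142474/27015108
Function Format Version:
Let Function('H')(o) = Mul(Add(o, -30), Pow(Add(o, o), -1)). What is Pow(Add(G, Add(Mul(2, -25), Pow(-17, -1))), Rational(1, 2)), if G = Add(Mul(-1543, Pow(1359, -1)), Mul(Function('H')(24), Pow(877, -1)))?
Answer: Mul(Rational(1, 27015108), I, Pow(37362465927142474, Rational(1, 2))) ≈ Mul(7.1550, I)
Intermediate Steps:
Function('H')(o) = Mul(Rational(1, 2), Pow(o, -1), Add(-30, o)) (Function('H')(o) = Mul(Add(-30, o), Pow(Mul(2, o), -1)) = Mul(Add(-30, o), Mul(Rational(1, 2), Pow(o, -1))) = Mul(Rational(1, 2), Pow(o, -1), Add(-30, o)))
G = Rational(-10827047, 9534744) (G = Add(Mul(-1543, Pow(1359, -1)), Mul(Mul(Rational(1, 2), Pow(24, -1), Add(-30, 24)), Pow(877, -1))) = Add(Mul(-1543, Rational(1, 1359)), Mul(Mul(Rational(1, 2), Rational(1, 24), -6), Rational(1, 877))) = Add(Rational(-1543, 1359), Mul(Rational(-1, 8), Rational(1, 877))) = Add(Rational(-1543, 1359), Rational(-1, 7016)) = Rational(-10827047, 9534744) ≈ -1.1355)
Pow(Add(G, Add(Mul(2, -25), Pow(-17, -1))), Rational(1, 2)) = Pow(Add(Rational(-10827047, 9534744), Add(Mul(2, -25), Pow(-17, -1))), Rational(1, 2)) = Pow(Add(Rational(-10827047, 9534744), Add(-50, Rational(-1, 17))), Rational(1, 2)) = Pow(Add(Rational(-10827047, 9534744), Rational(-851, 17)), Rational(1, 2)) = Pow(Rational(-8298126943, 162090648), Rational(1, 2)) = Mul(Rational(1, 27015108), I, Pow(37362465927142474, Rational(1, 2)))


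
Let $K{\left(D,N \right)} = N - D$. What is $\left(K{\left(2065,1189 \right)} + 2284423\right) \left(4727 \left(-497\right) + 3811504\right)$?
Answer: $3338968170195$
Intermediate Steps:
$\left(K{\left(2065,1189 \right)} + 2284423\right) \left(4727 \left(-497\right) + 3811504\right) = \left(\left(1189 - 2065\right) + 2284423\right) \left(4727 \left(-497\right) + 3811504\right) = \left(\left(1189 - 2065\right) + 2284423\right) \left(-2349319 + 3811504\right) = \left(-876 + 2284423\right) 1462185 = 2283547 \cdot 1462185 = 3338968170195$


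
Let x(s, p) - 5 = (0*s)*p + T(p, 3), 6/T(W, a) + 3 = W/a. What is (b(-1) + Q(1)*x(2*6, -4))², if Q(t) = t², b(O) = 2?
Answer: 5329/169 ≈ 31.533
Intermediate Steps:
T(W, a) = 6/(-3 + W/a)
x(s, p) = 5 + 18/(-9 + p) (x(s, p) = 5 + ((0*s)*p + 6*3/(p - 3*3)) = 5 + (0*p + 6*3/(p - 9)) = 5 + (0 + 6*3/(-9 + p)) = 5 + (0 + 18/(-9 + p)) = 5 + 18/(-9 + p))
(b(-1) + Q(1)*x(2*6, -4))² = (2 + 1²*((-27 + 5*(-4))/(-9 - 4)))² = (2 + 1*((-27 - 20)/(-13)))² = (2 + 1*(-1/13*(-47)))² = (2 + 1*(47/13))² = (2 + 47/13)² = (73/13)² = 5329/169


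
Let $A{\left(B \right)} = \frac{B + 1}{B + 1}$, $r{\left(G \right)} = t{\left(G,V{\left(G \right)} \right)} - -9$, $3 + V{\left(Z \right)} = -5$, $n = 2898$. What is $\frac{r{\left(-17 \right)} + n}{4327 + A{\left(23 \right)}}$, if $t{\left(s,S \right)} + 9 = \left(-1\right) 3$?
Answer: $\frac{2895}{4328} \approx 0.6689$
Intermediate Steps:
$V{\left(Z \right)} = -8$ ($V{\left(Z \right)} = -3 - 5 = -8$)
$t{\left(s,S \right)} = -12$ ($t{\left(s,S \right)} = -9 - 3 = -12$)
$r{\left(G \right)} = -3$ ($r{\left(G \right)} = -12 - -9 = -12 + 9 = -3$)
$A{\left(B \right)} = 1$ ($A{\left(B \right)} = \frac{1 + B}{1 + B} = 1$)
$\frac{r{\left(-17 \right)} + n}{4327 + A{\left(23 \right)}} = \frac{-3 + 2898}{4327 + 1} = \frac{2895}{4328}$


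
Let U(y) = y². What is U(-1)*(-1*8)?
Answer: -8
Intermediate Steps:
U(-1)*(-1*8) = (-1)²*(-1*8) = 1*(-8) = -8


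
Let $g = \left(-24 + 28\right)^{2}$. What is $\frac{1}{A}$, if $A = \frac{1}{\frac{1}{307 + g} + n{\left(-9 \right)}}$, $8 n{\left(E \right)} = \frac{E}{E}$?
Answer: $\frac{331}{2584} \approx 0.1281$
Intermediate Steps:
$n{\left(E \right)} = \frac{1}{8}$ ($n{\left(E \right)} = \frac{E \frac{1}{E}}{8} = \frac{1}{8} \cdot 1 = \frac{1}{8}$)
$g = 16$ ($g = 4^{2} = 16$)
$A = \frac{2584}{331}$ ($A = \frac{1}{\frac{1}{307 + 16} + \frac{1}{8}} = \frac{1}{\frac{1}{323} + \frac{1}{8}} = \frac{1}{\frac{331}{2584}} = \frac{2584}{331} \approx 7.8066$)
$\frac{1}{A} = \frac{1}{\frac{2584}{331}} = \frac{331}{2584}$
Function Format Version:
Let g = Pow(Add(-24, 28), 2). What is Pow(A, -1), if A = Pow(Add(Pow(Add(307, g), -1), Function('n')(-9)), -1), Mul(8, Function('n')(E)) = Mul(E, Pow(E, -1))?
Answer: Rational(331, 2584) ≈ 0.12810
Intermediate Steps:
Function('n')(E) = Rational(1, 8) (Function('n')(E) = Mul(Rational(1, 8), Mul(E, Pow(E, -1))) = Mul(Rational(1, 8), 1) = Rational(1, 8))
g = 16 (g = Pow(4, 2) = 16)
A = Rational(2584, 331) (A = Pow(Add(Pow(Add(307, 16), -1), Rational(1, 8)), -1) = Pow(Add(Pow(323, -1), Rational(1, 8)), -1) = Pow(Add(Rational(1, 323), Rational(1, 8)), -1) = Pow(Rational(331, 2584), -1) = Rational(2584, 331) ≈ 7.8066)
Pow(A, -1) = Pow(Rational(2584, 331), -1) = Rational(331, 2584)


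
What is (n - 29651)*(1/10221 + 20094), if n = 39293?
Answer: 660093810850/3407 ≈ 1.9375e+8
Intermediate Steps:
(n - 29651)*(1/10221 + 20094) = (39293 - 29651)*(1/10221 + 20094) = 9642*(1/10221 + 20094) = 9642*(205380775/10221) = 660093810850/3407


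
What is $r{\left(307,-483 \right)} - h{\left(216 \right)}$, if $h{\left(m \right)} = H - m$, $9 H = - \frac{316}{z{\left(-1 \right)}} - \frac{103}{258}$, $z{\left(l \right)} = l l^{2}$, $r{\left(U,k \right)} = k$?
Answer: $- \frac{701399}{2322} \approx -302.07$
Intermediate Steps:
$z{\left(l \right)} = l^{3}$
$H = \frac{81425}{2322}$ ($H = \frac{- \frac{316}{\left(-1\right)^{3}} - \frac{103}{258}}{9} = \frac{- \frac{316}{-1} - \frac{103}{258}}{9} = \frac{\left(-316\right) \left(-1\right) - \frac{103}{258}}{9} = \frac{316 - \frac{103}{258}}{9} = \frac{1}{9} \cdot \frac{81425}{258} = \frac{81425}{2322} \approx 35.067$)
$h{\left(m \right)} = \frac{81425}{2322} - m$
$r{\left(307,-483 \right)} - h{\left(216 \right)} = -483 - \left(\frac{81425}{2322} - 216\right) = -483 - - \frac{420127}{2322} = -483 + \frac{420127}{2322} = - \frac{701399}{2322}$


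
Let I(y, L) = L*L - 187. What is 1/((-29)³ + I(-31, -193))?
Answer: 1/12673 ≈ 7.8908e-5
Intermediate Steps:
I(y, L) = -187 + L² (I(y, L) = L² - 187 = -187 + L²)
1/((-29)³ + I(-31, -193)) = 1/((-29)³ + (-187 + (-193)²)) = 1/(-24389 + (-187 + 37249)) = 1/(-24389 + 37062) = 1/12673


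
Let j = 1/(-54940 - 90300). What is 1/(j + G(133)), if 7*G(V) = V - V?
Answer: -145240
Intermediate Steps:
j = -1/145240 (j = 1/(-145240) = -1/145240 ≈ -6.8852e-6)
G(V) = 0 (G(V) = (V - V)/7 = (⅐)*0 = 0)
1/(j + G(133)) = 1/(-1/145240 + 0) = 1/(-1/145240) = -145240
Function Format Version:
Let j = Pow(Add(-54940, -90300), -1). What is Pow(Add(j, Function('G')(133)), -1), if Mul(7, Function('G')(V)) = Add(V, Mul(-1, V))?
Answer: -145240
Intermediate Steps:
j = Rational(-1, 145240) (j = Pow(-145240, -1) = Rational(-1, 145240) ≈ -6.8852e-6)
Function('G')(V) = 0 (Function('G')(V) = Mul(Rational(1, 7), Add(V, Mul(-1, V))) = Mul(Rational(1, 7), 0) = 0)
Pow(Add(j, Function('G')(133)), -1) = Pow(Add(Rational(-1, 145240), 0), -1) = Pow(Rational(-1, 145240), -1) = -145240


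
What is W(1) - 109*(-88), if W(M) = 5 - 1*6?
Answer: 9591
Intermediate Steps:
W(M) = -1 (W(M) = 5 - 6 = -1)
W(1) - 109*(-88) = -1 - 109*(-88) = -1 + 9592 = 9591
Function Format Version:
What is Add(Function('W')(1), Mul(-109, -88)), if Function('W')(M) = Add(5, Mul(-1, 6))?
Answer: 9591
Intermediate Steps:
Function('W')(M) = -1 (Function('W')(M) = Add(5, -6) = -1)
Add(Function('W')(1), Mul(-109, -88)) = Add(-1, Mul(-109, -88)) = Add(-1, 9592) = 9591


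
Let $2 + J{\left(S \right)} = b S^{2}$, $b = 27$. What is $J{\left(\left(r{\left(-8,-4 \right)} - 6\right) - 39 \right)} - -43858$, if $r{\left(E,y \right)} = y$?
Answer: $108683$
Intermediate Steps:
$J{\left(S \right)} = -2 + 27 S^{2}$
$J{\left(\left(r{\left(-8,-4 \right)} - 6\right) - 39 \right)} - -43858 = \left(-2 + 27 \left(\left(-4 - 6\right) - 39\right)^{2}\right) - -43858 = \left(-2 + 27 \left(-10 - 39\right)^{2}\right) + 43858 = \left(-2 + 27 \left(-49\right)^{2}\right) + 43858 = \left(-2 + 27 \cdot 2401\right) + 43858 = \left(-2 + 64827\right) + 43858 = 64825 + 43858 = 108683$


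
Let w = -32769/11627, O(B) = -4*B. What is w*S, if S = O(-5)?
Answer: -59580/1057 ≈ -56.367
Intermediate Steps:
S = 20 (S = -4*(-5) = 20)
w = -2979/1057 (w = -32769*1/11627 = -2979/1057 ≈ -2.8184)
w*S = -2979/1057*20 = -59580/1057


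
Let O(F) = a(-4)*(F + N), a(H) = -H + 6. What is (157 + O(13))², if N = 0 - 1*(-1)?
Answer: 88209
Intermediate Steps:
a(H) = 6 - H
N = 1 (N = 0 + 1 = 1)
O(F) = 10 + 10*F (O(F) = (6 - 1*(-4))*(F + 1) = (6 + 4)*(1 + F) = 10*(1 + F) = 10 + 10*F)
(157 + O(13))² = (157 + (10 + 10*13))² = (157 + (10 + 130))² = (157 + 140)² = 297² = 88209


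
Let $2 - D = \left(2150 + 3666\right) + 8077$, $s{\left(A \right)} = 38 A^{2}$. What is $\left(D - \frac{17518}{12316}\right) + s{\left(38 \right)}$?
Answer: $\frac{252352239}{6158} \approx 40980.0$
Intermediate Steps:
$D = -13891$ ($D = 2 - \left(\left(2150 + 3666\right) + 8077\right) = 2 - \left(5816 + 8077\right) = 2 - 13893 = -13891$)
$\left(D - \frac{17518}{12316}\right) + s{\left(38 \right)} = \left(-13891 - \frac{17518}{12316}\right) + 38 \cdot 38^{2} = \left(-13891 - \frac{8759}{6158}\right) + 38 \cdot 1444 = \left(-13891 - \frac{8759}{6158}\right) + 54872 = - \frac{85549537}{6158} + 54872 = \frac{252352239}{6158}$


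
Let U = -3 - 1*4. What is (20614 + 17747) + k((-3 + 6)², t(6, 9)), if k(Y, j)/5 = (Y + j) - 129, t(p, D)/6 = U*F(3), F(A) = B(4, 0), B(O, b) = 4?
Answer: 36921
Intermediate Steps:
U = -7 (U = -3 - 4 = -7)
F(A) = 4
t(p, D) = -168 (t(p, D) = 6*(-7*4) = 6*(-28) = -168)
k(Y, j) = -645 + 5*Y + 5*j (k(Y, j) = 5*((Y + j) - 129) = 5*(-129 + Y + j) = -645 + 5*Y + 5*j)
(20614 + 17747) + k((-3 + 6)², t(6, 9)) = (20614 + 17747) + (-645 + 5*(-3 + 6)² + 5*(-168)) = 38361 + (-645 + 5*3² - 840) = 38361 + (-645 + 5*9 - 840) = 38361 + (-645 + 45 - 840) = 38361 - 1440 = 36921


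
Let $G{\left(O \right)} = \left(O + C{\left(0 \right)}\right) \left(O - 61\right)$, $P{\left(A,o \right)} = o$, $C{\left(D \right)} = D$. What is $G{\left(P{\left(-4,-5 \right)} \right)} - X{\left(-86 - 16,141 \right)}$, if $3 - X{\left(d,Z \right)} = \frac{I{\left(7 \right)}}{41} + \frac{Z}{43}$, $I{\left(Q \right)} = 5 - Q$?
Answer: $\frac{582196}{1763} \approx 330.23$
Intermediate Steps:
$G{\left(O \right)} = O \left(-61 + O\right)$ ($G{\left(O \right)} = \left(O + 0\right) \left(O - 61\right) = O \left(-61 + O\right)$)
$X{\left(d,Z \right)} = \frac{125}{41} - \frac{Z}{43}$ ($X{\left(d,Z \right)} = 3 - \left(\frac{5 - 7}{41} + \frac{Z}{43}\right) = 3 - \left(\left(5 - 7\right) \frac{1}{41} + Z \frac{1}{43}\right) = 3 - \left(\left(-2\right) \frac{1}{41} + \frac{Z}{43}\right) = 3 - \left(- \frac{2}{41} + \frac{Z}{43}\right) = \frac{125}{41} - \frac{Z}{43}$)
$G{\left(P{\left(-4,-5 \right)} \right)} - X{\left(-86 - 16,141 \right)} = - 5 \left(-61 - 5\right) - \left(\frac{125}{41} - \frac{141}{43}\right) = \left(-5\right) \left(-66\right) - \left(\frac{125}{41} - \frac{141}{43}\right) = 330 - - \frac{406}{1763} = 330 + \frac{406}{1763} = \frac{582196}{1763}$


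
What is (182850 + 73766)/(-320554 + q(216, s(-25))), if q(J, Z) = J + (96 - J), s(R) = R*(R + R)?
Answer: -128308/160229 ≈ -0.80078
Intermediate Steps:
s(R) = 2*R² (s(R) = R*(2*R) = 2*R²)
q(J, Z) = 96
(182850 + 73766)/(-320554 + q(216, s(-25))) = (182850 + 73766)/(-320554 + 96) = 256616/(-320458) = 256616*(-1/320458) = -128308/160229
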